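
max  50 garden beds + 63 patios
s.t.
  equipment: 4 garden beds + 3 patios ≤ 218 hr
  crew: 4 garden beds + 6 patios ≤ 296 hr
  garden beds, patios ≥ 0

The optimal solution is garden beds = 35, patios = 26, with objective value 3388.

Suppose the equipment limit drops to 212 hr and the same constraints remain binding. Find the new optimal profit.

Check each constraint at x*: equipment 218/218 (tight); crew 296/296 (tight).
The binding rows give the dual system: 4·y_equipment + 4·y_crew = 50 and 3·y_equipment + 6·y_crew = 63.
→ y_equipment = 4 and y_crew = 8.5.
Δz = y_equipment·Δb = 4 × (-6) = -24, so new z* = 3388 − 24 = 3364.

3364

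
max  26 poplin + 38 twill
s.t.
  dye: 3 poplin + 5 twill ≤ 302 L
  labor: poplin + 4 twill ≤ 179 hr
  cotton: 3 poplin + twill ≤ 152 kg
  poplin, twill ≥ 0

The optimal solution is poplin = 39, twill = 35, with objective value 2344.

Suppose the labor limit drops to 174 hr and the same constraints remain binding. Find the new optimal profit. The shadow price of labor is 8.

Δb = -5, so new z* = 2344 + (8)·(-5) = 2344 − 40 = 2304.

2304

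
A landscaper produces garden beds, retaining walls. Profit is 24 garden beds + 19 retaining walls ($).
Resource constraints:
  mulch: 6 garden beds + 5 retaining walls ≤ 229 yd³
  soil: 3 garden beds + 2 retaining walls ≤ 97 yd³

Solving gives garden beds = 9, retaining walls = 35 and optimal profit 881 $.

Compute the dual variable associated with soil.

At the optimum: mulch uses 229 of 229 (binding); soil uses 97 of 97 (binding).
The binding rows give the dual system: 6·y_mulch + 3·y_soil = 24 and 5·y_mulch + 2·y_soil = 19.
Solving: y_mulch = 3, y_soil = 2.
Shadow price of soil = 2.

2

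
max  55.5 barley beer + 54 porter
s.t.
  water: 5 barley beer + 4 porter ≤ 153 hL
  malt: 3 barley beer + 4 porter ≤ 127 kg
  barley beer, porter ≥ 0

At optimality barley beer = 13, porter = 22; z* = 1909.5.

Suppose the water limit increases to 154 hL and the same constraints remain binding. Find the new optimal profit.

Check each constraint at x*: water 153/153 (tight); malt 127/127 (tight).
The binding rows give the dual system: 5·y_water + 3·y_malt = 55.5 and 4·y_water + 4·y_malt = 54.
Solving: y_water = 7.5, y_malt = 6.
Δz = y_water·Δb = 7.5 × (1) = 7.5, so new z* = 1909.5 + 7.5 = 1917.

1917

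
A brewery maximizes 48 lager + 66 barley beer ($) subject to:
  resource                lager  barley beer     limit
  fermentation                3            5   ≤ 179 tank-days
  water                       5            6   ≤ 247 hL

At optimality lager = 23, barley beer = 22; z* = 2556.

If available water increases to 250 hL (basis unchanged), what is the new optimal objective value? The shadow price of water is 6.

Δb = 3, so new z* = 2556 + (6)·(3) = 2556 + 18 = 2574.

2574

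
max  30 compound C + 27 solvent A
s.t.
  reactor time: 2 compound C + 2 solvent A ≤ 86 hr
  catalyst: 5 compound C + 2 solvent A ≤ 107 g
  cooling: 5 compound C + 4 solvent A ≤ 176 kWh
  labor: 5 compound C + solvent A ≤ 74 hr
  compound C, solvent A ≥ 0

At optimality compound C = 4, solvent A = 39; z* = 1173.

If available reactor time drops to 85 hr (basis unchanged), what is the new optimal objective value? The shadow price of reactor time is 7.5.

Δb = -1, so new z* = 1173 + (7.5)·(-1) = 1173 − 7.5 = 1165.5.

1165.5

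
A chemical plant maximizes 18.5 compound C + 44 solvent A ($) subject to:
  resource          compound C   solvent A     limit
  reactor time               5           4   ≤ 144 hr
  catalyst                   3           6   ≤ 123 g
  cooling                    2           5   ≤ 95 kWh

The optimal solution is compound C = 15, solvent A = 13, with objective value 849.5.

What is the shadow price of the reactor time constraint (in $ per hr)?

0

At the optimum: reactor time uses 127 of 144 (slack = 17); catalyst uses 123 of 123 (binding); cooling uses 95 of 95 (binding).
Slack constraints have shadow price 0 (complementary slackness).
The binding rows give the dual system: 3·y_catalyst + 2·y_cooling = 18.5 and 6·y_catalyst + 5·y_cooling = 44.
This yields shadow prices y_catalyst = 1.5, y_cooling = 7.
Shadow price of reactor time = 0.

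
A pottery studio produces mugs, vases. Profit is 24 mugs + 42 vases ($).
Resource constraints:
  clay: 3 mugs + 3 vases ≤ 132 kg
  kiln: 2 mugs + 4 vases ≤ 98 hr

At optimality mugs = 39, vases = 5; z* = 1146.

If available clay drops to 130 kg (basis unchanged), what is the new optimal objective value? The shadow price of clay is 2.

Δb = -2, so new z* = 1146 + (2)·(-2) = 1146 − 4 = 1142.

1142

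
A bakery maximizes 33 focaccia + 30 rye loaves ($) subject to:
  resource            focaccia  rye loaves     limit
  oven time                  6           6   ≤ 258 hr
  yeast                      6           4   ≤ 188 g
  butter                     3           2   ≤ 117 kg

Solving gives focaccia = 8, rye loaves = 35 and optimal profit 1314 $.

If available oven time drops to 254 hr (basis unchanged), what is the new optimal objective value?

1298

Check each constraint at x*: oven time 258/258 (tight); yeast 188/188 (tight); butter 94/117 (slack 23).
Slack constraints have shadow price 0 (complementary slackness).
The binding rows give the dual system: 6·y_oven time + 6·y_yeast = 33 and 6·y_oven time + 4·y_yeast = 30.
Solving: y_oven time = 4, y_yeast = 1.5.
Δz = y_oven time·Δb = 4 × (-4) = -16, so new z* = 1314 − 16 = 1298.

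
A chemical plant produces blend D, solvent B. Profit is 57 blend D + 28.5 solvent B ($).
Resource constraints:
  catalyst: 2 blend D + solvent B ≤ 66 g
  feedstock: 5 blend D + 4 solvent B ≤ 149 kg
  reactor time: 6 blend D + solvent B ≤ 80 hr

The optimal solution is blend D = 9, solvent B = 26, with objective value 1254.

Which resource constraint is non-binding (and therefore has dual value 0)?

catalyst: 44/66 (slack 22)
feedstock: 149/149 (binding)
reactor time: 80/80 (binding)
By complementary slackness, a constraint with positive slack has shadow price 0 → catalyst.

catalyst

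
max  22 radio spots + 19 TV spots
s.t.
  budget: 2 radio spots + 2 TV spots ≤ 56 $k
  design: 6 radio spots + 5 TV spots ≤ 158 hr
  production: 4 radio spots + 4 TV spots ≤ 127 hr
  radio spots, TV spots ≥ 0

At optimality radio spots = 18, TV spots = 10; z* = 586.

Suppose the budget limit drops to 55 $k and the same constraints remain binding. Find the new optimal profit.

584

Binding: budget and design. Non-binding: production (15 unused).
Since production is not tight, its dual is 0.
The binding rows give the dual system: 2·y_budget + 6·y_design = 22 and 2·y_budget + 5·y_design = 19.
→ y_budget = 2 and y_design = 3.
Δz = y_budget·Δb = 2 × (-1) = -2, so new z* = 586 − 2 = 584.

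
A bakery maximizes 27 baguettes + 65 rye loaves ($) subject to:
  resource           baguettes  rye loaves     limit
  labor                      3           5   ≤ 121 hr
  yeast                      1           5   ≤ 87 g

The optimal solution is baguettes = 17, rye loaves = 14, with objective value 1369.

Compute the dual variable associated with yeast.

Both labor and yeast are binding at x*.
Dual feasibility on the basic columns requires 3·y_labor + 1·y_yeast = 27, 5·y_labor + 5·y_yeast = 65.
→ y_labor = 7 and y_yeast = 6.
Shadow price of yeast = 6.

6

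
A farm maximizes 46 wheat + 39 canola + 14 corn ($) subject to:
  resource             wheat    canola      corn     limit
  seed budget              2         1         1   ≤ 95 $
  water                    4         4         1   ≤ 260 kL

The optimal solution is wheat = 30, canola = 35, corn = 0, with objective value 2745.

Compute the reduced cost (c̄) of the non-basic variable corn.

Both seed budget and water are binding at x*.
The binding rows give the dual system: 2·y_seed budget + 4·y_water = 46 and 1·y_seed budget + 4·y_water = 39.
Solving: y_seed budget = 7, y_water = 8.
Reduced cost of corn: c₃ − yᵀa₃ = 14 − (7·1 + 8·1) = 14 − 15 = -1.

-1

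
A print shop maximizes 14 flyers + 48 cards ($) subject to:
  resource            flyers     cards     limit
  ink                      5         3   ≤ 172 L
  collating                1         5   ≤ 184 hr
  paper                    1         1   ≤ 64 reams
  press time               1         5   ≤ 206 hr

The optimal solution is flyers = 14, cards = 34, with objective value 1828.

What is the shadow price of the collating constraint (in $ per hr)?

Binding: ink and collating. Non-binding: paper (16 unused), press time (22 unused).
Since paper, press time are not tight, their duals are 0.
Dual feasibility on the basic columns requires 5·y_ink + 1·y_collating = 14, 3·y_ink + 5·y_collating = 48.
Solving: y_ink = 1, y_collating = 9.
Shadow price of collating = 9.

9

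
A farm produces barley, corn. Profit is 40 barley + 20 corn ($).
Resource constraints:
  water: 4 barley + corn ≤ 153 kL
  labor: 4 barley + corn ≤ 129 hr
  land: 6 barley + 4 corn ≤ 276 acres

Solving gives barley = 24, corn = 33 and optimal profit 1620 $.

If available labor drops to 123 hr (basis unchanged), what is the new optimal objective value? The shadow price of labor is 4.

Δb = -6, so new z* = 1620 + (4)·(-6) = 1620 − 24 = 1596.

1596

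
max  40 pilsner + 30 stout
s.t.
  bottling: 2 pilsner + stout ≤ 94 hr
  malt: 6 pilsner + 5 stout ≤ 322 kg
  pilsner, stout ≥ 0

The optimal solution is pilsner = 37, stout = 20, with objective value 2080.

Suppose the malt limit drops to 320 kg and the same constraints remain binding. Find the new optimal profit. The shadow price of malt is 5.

Δb = -2, so new z* = 2080 + (5)·(-2) = 2080 − 10 = 2070.

2070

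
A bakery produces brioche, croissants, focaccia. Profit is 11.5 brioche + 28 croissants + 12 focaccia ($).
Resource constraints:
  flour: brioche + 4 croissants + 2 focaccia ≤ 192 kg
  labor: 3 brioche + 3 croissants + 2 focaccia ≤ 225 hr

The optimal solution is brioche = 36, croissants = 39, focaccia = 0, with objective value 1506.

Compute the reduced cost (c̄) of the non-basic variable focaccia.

-3

Both flour and labor are binding at x*.
From A_Bᵀ y = c: 1·y_flour + 3·y_labor = 11.5; 4·y_flour + 3·y_labor = 28.
Solving: y_flour = 5.5, y_labor = 2.
Reduced cost of focaccia: c₃ − yᵀa₃ = 12 − (5.5·2 + 2·2) = 12 − 15 = -3.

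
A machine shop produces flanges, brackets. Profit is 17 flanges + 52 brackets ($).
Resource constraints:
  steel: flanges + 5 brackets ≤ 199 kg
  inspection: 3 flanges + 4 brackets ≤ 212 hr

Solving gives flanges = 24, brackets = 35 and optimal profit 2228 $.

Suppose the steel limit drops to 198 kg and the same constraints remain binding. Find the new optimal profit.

At the optimum: steel uses 199 of 199 (binding); inspection uses 212 of 212 (binding).
From A_Bᵀ y = c: 1·y_steel + 3·y_inspection = 17; 5·y_steel + 4·y_inspection = 52.
Solving: y_steel = 8, y_inspection = 3.
Δz = y_steel·Δb = 8 × (-1) = -8, so new z* = 2228 − 8 = 2220.

2220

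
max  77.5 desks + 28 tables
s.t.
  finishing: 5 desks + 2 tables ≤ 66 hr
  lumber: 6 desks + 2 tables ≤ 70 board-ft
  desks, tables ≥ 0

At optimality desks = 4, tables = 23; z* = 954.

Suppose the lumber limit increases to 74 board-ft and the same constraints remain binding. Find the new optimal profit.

984

Both finishing and lumber are binding at x*.
From A_Bᵀ y = c: 5·y_finishing + 6·y_lumber = 77.5; 2·y_finishing + 2·y_lumber = 28.
This yields shadow prices y_finishing = 6.5, y_lumber = 7.5.
Δz = y_lumber·Δb = 7.5 × (4) = 30, so new z* = 954 + 30 = 984.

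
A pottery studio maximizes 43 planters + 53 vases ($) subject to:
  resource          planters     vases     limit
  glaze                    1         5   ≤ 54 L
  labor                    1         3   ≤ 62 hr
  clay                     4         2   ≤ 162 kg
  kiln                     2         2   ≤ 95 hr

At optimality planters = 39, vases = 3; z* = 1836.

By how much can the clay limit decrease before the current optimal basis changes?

140.4

Binding constraints: glaze, clay. The basis is B = [[1,5],[4,2]] with det -18.
Per unit decrease in clay, x* moves by d = (-0.2778, 0.0556).
The basis stays optimal until planters reaches 0; allowable decrease = 140.4 kg.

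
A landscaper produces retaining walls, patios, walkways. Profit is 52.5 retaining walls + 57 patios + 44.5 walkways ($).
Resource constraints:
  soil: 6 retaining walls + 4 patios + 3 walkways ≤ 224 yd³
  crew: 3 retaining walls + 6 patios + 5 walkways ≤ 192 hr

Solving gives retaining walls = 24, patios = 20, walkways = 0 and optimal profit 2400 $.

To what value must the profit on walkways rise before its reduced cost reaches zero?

45.5

At the optimum: soil uses 224 of 224 (binding); crew uses 192 of 192 (binding).
The binding rows give the dual system: 6·y_soil + 3·y_crew = 52.5 and 4·y_soil + 6·y_crew = 57.
This yields shadow prices y_soil = 6, y_crew = 5.5.
walkways enters the basis when its profit ≥ yᵀa₃ = 6·3 + 5.5·5 = 45.5.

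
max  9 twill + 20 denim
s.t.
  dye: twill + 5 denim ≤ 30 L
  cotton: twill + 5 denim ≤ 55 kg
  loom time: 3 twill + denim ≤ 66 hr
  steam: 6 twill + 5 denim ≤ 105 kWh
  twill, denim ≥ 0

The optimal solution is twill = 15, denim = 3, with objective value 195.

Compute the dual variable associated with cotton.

At the optimum: dye uses 30 of 30 (binding); cotton uses 30 of 55 (slack = 25); loom time uses 48 of 66 (slack = 18); steam uses 105 of 105 (binding).
Slack constraints have shadow price 0 (complementary slackness).
The binding rows give the dual system: 1·y_dye + 6·y_steam = 9 and 5·y_dye + 5·y_steam = 20.
This yields shadow prices y_dye = 3, y_steam = 1.
Shadow price of cotton = 0.

0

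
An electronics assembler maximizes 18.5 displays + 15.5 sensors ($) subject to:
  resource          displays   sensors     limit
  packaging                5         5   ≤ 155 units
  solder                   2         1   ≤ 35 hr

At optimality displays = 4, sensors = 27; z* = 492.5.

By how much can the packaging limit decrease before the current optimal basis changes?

Binding constraints: packaging, solder. The basis is B = [[5,5],[2,1]] with det -5.
Per unit decrease in packaging, x* moves by d = (0.2, -0.4).
The basis stays optimal until sensors reaches 0; allowable decrease = 67.5 units.

67.5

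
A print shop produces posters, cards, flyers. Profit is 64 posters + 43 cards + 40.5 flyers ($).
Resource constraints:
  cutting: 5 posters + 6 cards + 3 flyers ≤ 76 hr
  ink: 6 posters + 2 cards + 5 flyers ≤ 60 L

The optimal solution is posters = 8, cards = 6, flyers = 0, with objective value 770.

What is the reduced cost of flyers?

Both cutting and ink are binding at x*.
The binding rows give the dual system: 5·y_cutting + 6·y_ink = 64 and 6·y_cutting + 2·y_ink = 43.
Solving: y_cutting = 5, y_ink = 6.5.
Reduced cost of flyers: c₃ − yᵀa₃ = 40.5 − (5·3 + 6.5·5) = 40.5 − 47.5 = -7.

-7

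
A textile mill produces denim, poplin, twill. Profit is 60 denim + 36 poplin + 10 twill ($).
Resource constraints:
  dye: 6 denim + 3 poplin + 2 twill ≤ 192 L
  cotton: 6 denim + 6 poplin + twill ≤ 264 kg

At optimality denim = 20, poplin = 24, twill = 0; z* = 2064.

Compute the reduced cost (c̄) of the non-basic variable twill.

-8

Check each constraint at x*: dye 192/192 (tight); cotton 264/264 (tight).
The binding rows give the dual system: 6·y_dye + 6·y_cotton = 60 and 3·y_dye + 6·y_cotton = 36.
Solving: y_dye = 8, y_cotton = 2.
Reduced cost of twill: c₃ − yᵀa₃ = 10 − (8·2 + 2·1) = 10 − 18 = -8.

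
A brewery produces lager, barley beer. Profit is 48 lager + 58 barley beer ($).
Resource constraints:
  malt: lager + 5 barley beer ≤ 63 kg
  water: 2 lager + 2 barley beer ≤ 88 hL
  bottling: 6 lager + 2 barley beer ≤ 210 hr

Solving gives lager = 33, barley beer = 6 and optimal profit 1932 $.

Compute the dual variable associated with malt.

At the optimum: malt uses 63 of 63 (binding); water uses 78 of 88 (slack = 10); bottling uses 210 of 210 (binding).
By complementary slackness, y = 0 for the non-binding constraint.
Dual feasibility on the basic columns requires 1·y_malt + 6·y_bottling = 48, 5·y_malt + 2·y_bottling = 58.
→ y_malt = 9 and y_bottling = 6.5.
Shadow price of malt = 9.

9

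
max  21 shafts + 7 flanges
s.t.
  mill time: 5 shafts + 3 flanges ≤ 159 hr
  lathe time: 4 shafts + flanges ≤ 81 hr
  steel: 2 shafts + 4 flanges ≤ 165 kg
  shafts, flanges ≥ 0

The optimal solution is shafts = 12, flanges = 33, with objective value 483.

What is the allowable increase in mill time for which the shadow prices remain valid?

Binding constraints: mill time, lathe time. The basis is B = [[5,3],[4,1]] with det -7.
Per unit increase in mill time, x* moves by d = (-0.1429, 0.5714).
The basis stays optimal until steel becomes binding; allowable increase = 4.5 hr.

4.5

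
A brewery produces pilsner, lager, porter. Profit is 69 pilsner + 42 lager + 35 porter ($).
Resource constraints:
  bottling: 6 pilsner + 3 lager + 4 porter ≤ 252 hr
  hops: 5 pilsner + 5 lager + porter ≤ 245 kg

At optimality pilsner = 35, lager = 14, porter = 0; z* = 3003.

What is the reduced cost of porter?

At the optimum: bottling uses 252 of 252 (binding); hops uses 245 of 245 (binding).
From A_Bᵀ y = c: 6·y_bottling + 5·y_hops = 69; 3·y_bottling + 5·y_hops = 42.
Solving: y_bottling = 9, y_hops = 3.
Reduced cost of porter: c₃ − yᵀa₃ = 35 − (9·4 + 3·1) = 35 − 39 = -4.

-4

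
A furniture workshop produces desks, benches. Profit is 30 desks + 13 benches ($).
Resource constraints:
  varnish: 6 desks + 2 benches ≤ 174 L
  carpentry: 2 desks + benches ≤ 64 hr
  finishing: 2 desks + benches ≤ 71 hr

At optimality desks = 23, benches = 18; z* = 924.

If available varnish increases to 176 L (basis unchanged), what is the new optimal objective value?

Binding: varnish and carpentry. Non-binding: finishing (7 unused).
Since finishing is not tight, its dual is 0.
From A_Bᵀ y = c: 6·y_varnish + 2·y_carpentry = 30; 2·y_varnish + 1·y_carpentry = 13.
→ y_varnish = 2 and y_carpentry = 9.
Δz = y_varnish·Δb = 2 × (2) = 4, so new z* = 924 + 4 = 928.

928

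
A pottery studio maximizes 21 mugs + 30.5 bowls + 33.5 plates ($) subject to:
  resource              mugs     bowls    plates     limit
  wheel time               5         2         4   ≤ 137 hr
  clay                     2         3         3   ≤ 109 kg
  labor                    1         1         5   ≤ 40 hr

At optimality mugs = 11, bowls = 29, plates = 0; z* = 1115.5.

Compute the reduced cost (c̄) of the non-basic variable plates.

At the optimum: wheel time uses 113 of 137 (slack = 24); clay uses 109 of 109 (binding); labor uses 40 of 40 (binding).
By complementary slackness, y = 0 for the non-binding constraint.
Dual feasibility on the basic columns requires 2·y_clay + 1·y_labor = 21, 3·y_clay + 1·y_labor = 30.5.
→ y_clay = 9.5 and y_labor = 2.
Reduced cost of plates: c₃ − yᵀa₃ = 33.5 − (9.5·3 + 2·5) = 33.5 − 38.5 = -5.

-5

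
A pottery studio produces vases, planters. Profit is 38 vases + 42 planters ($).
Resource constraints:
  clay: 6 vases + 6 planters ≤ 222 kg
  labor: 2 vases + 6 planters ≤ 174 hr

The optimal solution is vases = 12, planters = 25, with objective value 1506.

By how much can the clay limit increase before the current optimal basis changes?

300

Binding constraints: clay, labor. The basis is B = [[6,6],[2,6]] with det 24.
Per unit increase in clay, x* moves by d = (0.25, -0.0833).
The basis stays optimal until planters reaches 0; allowable increase = 300 kg.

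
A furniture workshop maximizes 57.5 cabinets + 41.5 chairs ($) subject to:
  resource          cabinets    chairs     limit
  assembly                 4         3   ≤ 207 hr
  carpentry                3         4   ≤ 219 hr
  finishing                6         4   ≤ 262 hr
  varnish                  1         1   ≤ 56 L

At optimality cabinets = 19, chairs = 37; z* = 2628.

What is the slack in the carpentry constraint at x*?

carpentry used = 3·19 + 4·37 = 205; slack = 219 − 205 = 14.

14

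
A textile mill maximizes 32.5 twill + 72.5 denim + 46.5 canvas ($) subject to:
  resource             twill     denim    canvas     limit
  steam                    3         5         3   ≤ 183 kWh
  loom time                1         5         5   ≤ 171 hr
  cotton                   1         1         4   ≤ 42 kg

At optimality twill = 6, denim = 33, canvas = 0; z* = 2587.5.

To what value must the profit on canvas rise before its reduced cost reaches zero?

Binding: steam and loom time. Non-binding: cotton (3 unused).
Slack constraints have shadow price 0 (complementary slackness).
From A_Bᵀ y = c: 3·y_steam + 1·y_loom time = 32.5; 5·y_steam + 5·y_loom time = 72.5.
This yields shadow prices y_steam = 9, y_loom time = 5.5.
canvas enters the basis when its profit ≥ yᵀa₃ = 9·3 + 5.5·5 = 54.5.

54.5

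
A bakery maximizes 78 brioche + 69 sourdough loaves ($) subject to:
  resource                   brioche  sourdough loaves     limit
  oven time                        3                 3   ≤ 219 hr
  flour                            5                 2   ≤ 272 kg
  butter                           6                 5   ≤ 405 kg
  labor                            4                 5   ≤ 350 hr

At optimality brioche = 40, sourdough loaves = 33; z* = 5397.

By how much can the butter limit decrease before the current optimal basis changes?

25

Binding constraints: oven time, butter. The basis is B = [[3,3],[6,5]] with det -3.
Per unit decrease in butter, x* moves by d = (-1, 1).
The basis stays optimal until labor becomes binding; allowable decrease = 25 kg.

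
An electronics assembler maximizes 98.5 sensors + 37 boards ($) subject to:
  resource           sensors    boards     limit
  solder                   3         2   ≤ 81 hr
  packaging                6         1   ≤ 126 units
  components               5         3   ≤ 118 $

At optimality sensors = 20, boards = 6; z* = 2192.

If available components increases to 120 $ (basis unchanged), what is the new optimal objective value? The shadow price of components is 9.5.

Δb = 2, so new z* = 2192 + (9.5)·(2) = 2192 + 19 = 2211.

2211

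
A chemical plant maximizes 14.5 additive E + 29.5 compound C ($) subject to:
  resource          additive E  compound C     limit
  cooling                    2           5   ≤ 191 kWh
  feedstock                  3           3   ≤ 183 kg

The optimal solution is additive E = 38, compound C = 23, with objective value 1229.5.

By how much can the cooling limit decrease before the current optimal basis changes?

Binding constraints: cooling, feedstock. The basis is B = [[2,5],[3,3]] with det -9.
Per unit decrease in cooling, x* moves by d = (0.3333, -0.3333).
The basis stays optimal until compound C reaches 0; allowable decrease = 69 kWh.

69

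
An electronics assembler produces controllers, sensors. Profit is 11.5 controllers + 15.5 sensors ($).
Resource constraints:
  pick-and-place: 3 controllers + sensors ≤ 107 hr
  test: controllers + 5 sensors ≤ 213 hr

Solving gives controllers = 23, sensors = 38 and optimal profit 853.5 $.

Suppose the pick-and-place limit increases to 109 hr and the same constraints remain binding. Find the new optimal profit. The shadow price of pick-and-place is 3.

859.5

Δb = 2, so new z* = 853.5 + (3)·(2) = 853.5 + 6 = 859.5.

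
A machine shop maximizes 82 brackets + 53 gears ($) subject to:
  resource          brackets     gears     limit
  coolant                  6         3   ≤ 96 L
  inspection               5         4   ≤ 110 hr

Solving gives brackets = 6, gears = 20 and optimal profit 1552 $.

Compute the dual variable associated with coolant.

7

Check each constraint at x*: coolant 96/96 (tight); inspection 110/110 (tight).
Dual feasibility on the basic columns requires 6·y_coolant + 5·y_inspection = 82, 3·y_coolant + 4·y_inspection = 53.
This yields shadow prices y_coolant = 7, y_inspection = 8.
Shadow price of coolant = 7.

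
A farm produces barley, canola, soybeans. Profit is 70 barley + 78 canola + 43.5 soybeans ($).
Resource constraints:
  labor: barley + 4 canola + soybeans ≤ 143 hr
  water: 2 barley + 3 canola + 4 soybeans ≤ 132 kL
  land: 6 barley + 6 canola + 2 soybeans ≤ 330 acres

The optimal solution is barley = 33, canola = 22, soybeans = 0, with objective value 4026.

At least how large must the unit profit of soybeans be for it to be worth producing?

50

Check each constraint at x*: labor 121/143 (slack 22); water 132/132 (tight); land 330/330 (tight).
Since labor is not tight, its dual is 0.
Dual feasibility on the basic columns requires 2·y_water + 6·y_land = 70, 3·y_water + 6·y_land = 78.
This yields shadow prices y_water = 8, y_land = 9.
soybeans enters the basis when its profit ≥ yᵀa₃ = 8·4 + 9·2 = 50.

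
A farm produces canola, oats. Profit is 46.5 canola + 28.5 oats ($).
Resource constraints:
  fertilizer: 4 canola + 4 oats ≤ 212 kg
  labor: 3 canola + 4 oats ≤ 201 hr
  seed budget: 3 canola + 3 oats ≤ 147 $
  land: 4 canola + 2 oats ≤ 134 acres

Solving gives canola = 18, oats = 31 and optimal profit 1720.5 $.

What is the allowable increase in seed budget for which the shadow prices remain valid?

12

Binding constraints: seed budget, land. The basis is B = [[3,3],[4,2]] with det -6.
Per unit increase in seed budget, x* moves by d = (-0.3333, 0.6667).
The basis stays optimal until fertilizer becomes binding; allowable increase = 12 $.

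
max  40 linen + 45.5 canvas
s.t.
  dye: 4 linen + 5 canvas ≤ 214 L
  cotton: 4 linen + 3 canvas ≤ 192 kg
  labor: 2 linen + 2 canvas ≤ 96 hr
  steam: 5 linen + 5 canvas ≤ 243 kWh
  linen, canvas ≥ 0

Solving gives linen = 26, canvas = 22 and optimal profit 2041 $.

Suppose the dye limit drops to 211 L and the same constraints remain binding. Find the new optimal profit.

2024.5

Binding: dye and labor. Non-binding: cotton (22 unused), steam (3 unused).
By complementary slackness, y = 0 for the non-binding constraints.
Dual feasibility on the basic columns requires 4·y_dye + 2·y_labor = 40, 5·y_dye + 2·y_labor = 45.5.
Solving: y_dye = 5.5, y_labor = 9.
Δz = y_dye·Δb = 5.5 × (-3) = -16.5, so new z* = 2041 − 16.5 = 2024.5.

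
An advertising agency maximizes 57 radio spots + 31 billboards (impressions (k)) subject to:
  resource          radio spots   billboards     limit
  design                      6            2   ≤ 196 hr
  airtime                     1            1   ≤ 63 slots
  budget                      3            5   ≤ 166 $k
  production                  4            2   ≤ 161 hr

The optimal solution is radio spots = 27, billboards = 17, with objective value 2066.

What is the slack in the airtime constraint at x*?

19

airtime used = 1·27 + 1·17 = 44; slack = 63 − 44 = 19.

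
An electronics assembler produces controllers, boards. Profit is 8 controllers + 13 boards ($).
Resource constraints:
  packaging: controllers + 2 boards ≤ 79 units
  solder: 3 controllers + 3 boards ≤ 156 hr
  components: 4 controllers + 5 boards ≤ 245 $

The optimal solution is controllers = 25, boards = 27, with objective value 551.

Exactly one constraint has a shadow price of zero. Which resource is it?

components

packaging: 79/79 (binding)
solder: 156/156 (binding)
components: 235/245 (slack 10)
By complementary slackness, a constraint with positive slack has shadow price 0 → components.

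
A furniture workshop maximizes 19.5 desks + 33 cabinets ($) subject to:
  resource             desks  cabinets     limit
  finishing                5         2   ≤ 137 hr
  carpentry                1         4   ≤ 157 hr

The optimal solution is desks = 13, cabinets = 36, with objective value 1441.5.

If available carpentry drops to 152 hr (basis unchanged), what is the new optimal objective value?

At the optimum: finishing uses 137 of 137 (binding); carpentry uses 157 of 157 (binding).
Dual feasibility on the basic columns requires 5·y_finishing + 1·y_carpentry = 19.5, 2·y_finishing + 4·y_carpentry = 33.
Solving: y_finishing = 2.5, y_carpentry = 7.
Δz = y_carpentry·Δb = 7 × (-5) = -35, so new z* = 1441.5 − 35 = 1406.5.

1406.5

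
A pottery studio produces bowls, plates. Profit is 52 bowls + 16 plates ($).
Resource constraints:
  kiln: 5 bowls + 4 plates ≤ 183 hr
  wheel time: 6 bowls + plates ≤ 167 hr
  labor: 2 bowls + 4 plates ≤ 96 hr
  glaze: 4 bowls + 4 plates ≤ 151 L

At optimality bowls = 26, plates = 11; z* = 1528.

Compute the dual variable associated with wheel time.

Binding: wheel time and labor. Non-binding: kiln (9 unused), glaze (3 unused).
Slack constraints have shadow price 0 (complementary slackness).
Dual feasibility on the basic columns requires 6·y_wheel time + 2·y_labor = 52, 1·y_wheel time + 4·y_labor = 16.
This yields shadow prices y_wheel time = 8, y_labor = 2.
Shadow price of wheel time = 8.

8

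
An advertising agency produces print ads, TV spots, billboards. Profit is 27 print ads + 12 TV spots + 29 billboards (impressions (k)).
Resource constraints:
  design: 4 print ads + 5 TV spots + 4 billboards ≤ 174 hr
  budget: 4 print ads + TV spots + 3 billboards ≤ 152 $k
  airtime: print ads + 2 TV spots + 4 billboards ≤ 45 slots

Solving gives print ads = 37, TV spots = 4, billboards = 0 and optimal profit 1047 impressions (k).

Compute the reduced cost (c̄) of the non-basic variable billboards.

-1

Check each constraint at x*: design 168/174 (slack 6); budget 152/152 (tight); airtime 45/45 (tight).
Slack constraints have shadow price 0 (complementary slackness).
Dual feasibility on the basic columns requires 4·y_budget + 1·y_airtime = 27, 1·y_budget + 2·y_airtime = 12.
This yields shadow prices y_budget = 6, y_airtime = 3.
Reduced cost of billboards: c₃ − yᵀa₃ = 29 − (6·3 + 3·4) = 29 − 30 = -1.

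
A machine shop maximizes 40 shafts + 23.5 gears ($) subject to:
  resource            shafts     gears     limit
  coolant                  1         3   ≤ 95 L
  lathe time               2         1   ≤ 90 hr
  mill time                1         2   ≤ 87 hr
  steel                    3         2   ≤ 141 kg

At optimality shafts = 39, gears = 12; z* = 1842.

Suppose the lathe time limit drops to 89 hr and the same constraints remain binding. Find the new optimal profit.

1832.5

Check each constraint at x*: coolant 75/95 (slack 20); lathe time 90/90 (tight); mill time 63/87 (slack 24); steel 141/141 (tight).
Slack constraints have shadow price 0 (complementary slackness).
The binding rows give the dual system: 2·y_lathe time + 3·y_steel = 40 and 1·y_lathe time + 2·y_steel = 23.5.
This yields shadow prices y_lathe time = 9.5, y_steel = 7.
Δz = y_lathe time·Δb = 9.5 × (-1) = -9.5, so new z* = 1842 − 9.5 = 1832.5.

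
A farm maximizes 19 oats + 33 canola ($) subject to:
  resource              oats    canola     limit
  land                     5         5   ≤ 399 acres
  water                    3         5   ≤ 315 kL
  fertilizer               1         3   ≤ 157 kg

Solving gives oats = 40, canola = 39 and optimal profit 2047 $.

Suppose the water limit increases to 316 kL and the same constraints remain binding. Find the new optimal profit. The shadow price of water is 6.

Δb = 1, so new z* = 2047 + (6)·(1) = 2047 + 6 = 2053.

2053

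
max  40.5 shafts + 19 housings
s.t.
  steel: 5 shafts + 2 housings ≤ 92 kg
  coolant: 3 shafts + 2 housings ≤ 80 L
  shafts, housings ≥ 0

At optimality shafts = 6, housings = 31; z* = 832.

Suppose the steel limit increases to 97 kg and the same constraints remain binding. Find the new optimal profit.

Both steel and coolant are binding at x*.
The binding rows give the dual system: 5·y_steel + 3·y_coolant = 40.5 and 2·y_steel + 2·y_coolant = 19.
Solving: y_steel = 6, y_coolant = 3.5.
Δz = y_steel·Δb = 6 × (5) = 30, so new z* = 832 + 30 = 862.

862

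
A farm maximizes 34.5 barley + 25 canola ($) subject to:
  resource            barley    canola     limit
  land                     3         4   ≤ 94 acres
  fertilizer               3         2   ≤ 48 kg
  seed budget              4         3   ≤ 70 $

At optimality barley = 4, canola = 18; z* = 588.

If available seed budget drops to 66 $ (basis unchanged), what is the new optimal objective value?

Binding: fertilizer and seed budget. Non-binding: land (10 unused).
Since land is not tight, its dual is 0.
From A_Bᵀ y = c: 3·y_fertilizer + 4·y_seed budget = 34.5; 2·y_fertilizer + 3·y_seed budget = 25.
This yields shadow prices y_fertilizer = 3.5, y_seed budget = 6.
Δz = y_seed budget·Δb = 6 × (-4) = -24, so new z* = 588 − 24 = 564.

564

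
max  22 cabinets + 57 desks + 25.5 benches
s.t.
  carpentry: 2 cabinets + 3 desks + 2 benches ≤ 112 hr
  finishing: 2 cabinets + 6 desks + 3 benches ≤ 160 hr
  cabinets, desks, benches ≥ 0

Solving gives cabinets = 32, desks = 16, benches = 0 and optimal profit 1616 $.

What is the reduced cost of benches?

At the optimum: carpentry uses 112 of 112 (binding); finishing uses 160 of 160 (binding).
From A_Bᵀ y = c: 2·y_carpentry + 2·y_finishing = 22; 3·y_carpentry + 6·y_finishing = 57.
This yields shadow prices y_carpentry = 3, y_finishing = 8.
Reduced cost of benches: c₃ − yᵀa₃ = 25.5 − (3·2 + 8·3) = 25.5 − 30 = -4.5.

-4.5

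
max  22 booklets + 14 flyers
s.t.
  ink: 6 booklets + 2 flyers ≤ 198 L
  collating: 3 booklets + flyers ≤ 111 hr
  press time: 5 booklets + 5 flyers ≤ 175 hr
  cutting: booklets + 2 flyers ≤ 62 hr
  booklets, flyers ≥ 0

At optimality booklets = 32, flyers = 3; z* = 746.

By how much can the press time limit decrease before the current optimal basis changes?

Binding constraints: ink, press time. The basis is B = [[6,2],[5,5]] with det 20.
Per unit decrease in press time, x* moves by d = (0.1, -0.3).
The basis stays optimal until flyers reaches 0; allowable decrease = 10 hr.

10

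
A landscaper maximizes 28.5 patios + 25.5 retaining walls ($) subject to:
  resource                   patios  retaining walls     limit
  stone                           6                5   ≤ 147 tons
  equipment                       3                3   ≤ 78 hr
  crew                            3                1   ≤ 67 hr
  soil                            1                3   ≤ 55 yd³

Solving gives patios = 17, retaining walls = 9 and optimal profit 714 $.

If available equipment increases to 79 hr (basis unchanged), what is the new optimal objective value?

717.5

At the optimum: stone uses 147 of 147 (binding); equipment uses 78 of 78 (binding); crew uses 60 of 67 (slack = 7); soil uses 44 of 55 (slack = 11).
Slack constraints have shadow price 0 (complementary slackness).
The binding rows give the dual system: 6·y_stone + 3·y_equipment = 28.5 and 5·y_stone + 3·y_equipment = 25.5.
This yields shadow prices y_stone = 3, y_equipment = 3.5.
Δz = y_equipment·Δb = 3.5 × (1) = 3.5, so new z* = 714 + 3.5 = 717.5.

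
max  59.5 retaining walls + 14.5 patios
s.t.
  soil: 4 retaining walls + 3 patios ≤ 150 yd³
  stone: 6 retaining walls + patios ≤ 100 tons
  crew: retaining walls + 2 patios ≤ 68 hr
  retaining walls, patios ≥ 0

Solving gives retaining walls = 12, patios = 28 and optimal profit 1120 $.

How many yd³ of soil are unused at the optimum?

soil used = 4·12 + 3·28 = 132; slack = 150 − 132 = 18.

18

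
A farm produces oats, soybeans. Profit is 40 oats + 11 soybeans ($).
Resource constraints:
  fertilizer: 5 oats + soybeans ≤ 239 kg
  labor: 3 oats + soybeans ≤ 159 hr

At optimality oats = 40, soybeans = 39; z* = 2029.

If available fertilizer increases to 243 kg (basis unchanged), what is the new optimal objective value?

2043

Check each constraint at x*: fertilizer 239/239 (tight); labor 159/159 (tight).
Dual feasibility on the basic columns requires 5·y_fertilizer + 3·y_labor = 40, 1·y_fertilizer + 1·y_labor = 11.
This yields shadow prices y_fertilizer = 3.5, y_labor = 7.5.
Δz = y_fertilizer·Δb = 3.5 × (4) = 14, so new z* = 2029 + 14 = 2043.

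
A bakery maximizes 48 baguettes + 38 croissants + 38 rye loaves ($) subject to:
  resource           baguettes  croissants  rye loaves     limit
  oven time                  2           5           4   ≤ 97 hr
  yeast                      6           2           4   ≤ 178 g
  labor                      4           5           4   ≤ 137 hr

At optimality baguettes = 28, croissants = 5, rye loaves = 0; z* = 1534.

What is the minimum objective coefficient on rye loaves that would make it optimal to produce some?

40

Binding: yeast and labor. Non-binding: oven time (16 unused).
Slack constraints have shadow price 0 (complementary slackness).
From A_Bᵀ y = c: 6·y_yeast + 4·y_labor = 48; 2·y_yeast + 5·y_labor = 38.
Solving: y_yeast = 4, y_labor = 6.
rye loaves enters the basis when its profit ≥ yᵀa₃ = 4·4 + 6·4 = 40.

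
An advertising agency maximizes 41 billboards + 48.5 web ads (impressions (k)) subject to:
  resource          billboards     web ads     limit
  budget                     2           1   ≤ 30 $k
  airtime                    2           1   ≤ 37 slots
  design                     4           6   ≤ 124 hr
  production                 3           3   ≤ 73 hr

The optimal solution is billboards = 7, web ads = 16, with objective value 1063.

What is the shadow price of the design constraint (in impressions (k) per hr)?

7

Binding: budget and design. Non-binding: airtime (7 unused), production (4 unused).
By complementary slackness, y = 0 for the non-binding constraints.
From A_Bᵀ y = c: 2·y_budget + 4·y_design = 41; 1·y_budget + 6·y_design = 48.5.
→ y_budget = 6.5 and y_design = 7.
Shadow price of design = 7.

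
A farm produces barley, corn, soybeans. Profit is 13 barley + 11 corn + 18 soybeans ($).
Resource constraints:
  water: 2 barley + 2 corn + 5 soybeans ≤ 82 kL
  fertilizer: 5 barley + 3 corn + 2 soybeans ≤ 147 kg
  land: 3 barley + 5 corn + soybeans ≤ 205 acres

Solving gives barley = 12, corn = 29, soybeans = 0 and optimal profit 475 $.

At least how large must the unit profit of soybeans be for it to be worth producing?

22

Binding: water and fertilizer. Non-binding: land (24 unused).
Slack constraints have shadow price 0 (complementary slackness).
From A_Bᵀ y = c: 2·y_water + 5·y_fertilizer = 13; 2·y_water + 3·y_fertilizer = 11.
Solving: y_water = 4, y_fertilizer = 1.
soybeans enters the basis when its profit ≥ yᵀa₃ = 4·5 + 1·2 = 22.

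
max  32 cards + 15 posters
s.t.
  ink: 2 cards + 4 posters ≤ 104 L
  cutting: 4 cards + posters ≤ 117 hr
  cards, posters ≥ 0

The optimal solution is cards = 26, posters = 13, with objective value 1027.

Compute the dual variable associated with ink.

Check each constraint at x*: ink 104/104 (tight); cutting 117/117 (tight).
Dual feasibility on the basic columns requires 2·y_ink + 4·y_cutting = 32, 4·y_ink + 1·y_cutting = 15.
→ y_ink = 2 and y_cutting = 7.
Shadow price of ink = 2.

2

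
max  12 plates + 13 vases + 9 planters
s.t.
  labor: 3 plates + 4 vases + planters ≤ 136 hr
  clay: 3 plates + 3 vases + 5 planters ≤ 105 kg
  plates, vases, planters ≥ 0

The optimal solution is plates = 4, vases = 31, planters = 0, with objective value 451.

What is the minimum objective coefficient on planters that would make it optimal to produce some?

16

Check each constraint at x*: labor 136/136 (tight); clay 105/105 (tight).
The binding rows give the dual system: 3·y_labor + 3·y_clay = 12 and 4·y_labor + 3·y_clay = 13.
Solving: y_labor = 1, y_clay = 3.
planters enters the basis when its profit ≥ yᵀa₃ = 1·1 + 3·5 = 16.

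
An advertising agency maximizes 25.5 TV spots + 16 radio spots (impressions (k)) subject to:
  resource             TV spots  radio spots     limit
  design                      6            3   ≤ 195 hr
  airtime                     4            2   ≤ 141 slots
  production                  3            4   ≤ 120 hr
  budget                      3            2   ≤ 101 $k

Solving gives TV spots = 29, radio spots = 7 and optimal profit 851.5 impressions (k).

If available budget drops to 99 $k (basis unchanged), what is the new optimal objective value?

Binding: design and budget. Non-binding: airtime (11 unused), production (5 unused).
Slack constraints have shadow price 0 (complementary slackness).
Dual feasibility on the basic columns requires 6·y_design + 3·y_budget = 25.5, 3·y_design + 2·y_budget = 16.
This yields shadow prices y_design = 1, y_budget = 6.5.
Δz = y_budget·Δb = 6.5 × (-2) = -13, so new z* = 851.5 − 13 = 838.5.

838.5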